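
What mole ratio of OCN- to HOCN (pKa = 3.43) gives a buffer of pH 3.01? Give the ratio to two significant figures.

pH = pKa + log(r) ⇒ log(r) = 3.01 − 3.43 = -0.42
r = [OCN-]/[HOCN] = 10^(-0.42) = 0.38

ratio = 0.38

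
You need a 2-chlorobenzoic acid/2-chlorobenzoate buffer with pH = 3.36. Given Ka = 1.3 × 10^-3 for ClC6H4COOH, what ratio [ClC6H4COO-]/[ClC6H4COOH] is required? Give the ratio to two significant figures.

pKa = -log(1.3 × 10^-3) = 2.886
pH = pKa + log(r) ⇒ log(r) = 3.36 − 2.886 = +0.474
r = [ClC6H4COO-]/[ClC6H4COOH] = 10^(+0.474) = 2.98

ratio = 3.0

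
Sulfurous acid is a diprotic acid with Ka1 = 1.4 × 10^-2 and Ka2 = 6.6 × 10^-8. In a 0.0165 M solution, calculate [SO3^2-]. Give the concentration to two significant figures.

First ionization gives [H+] ≈ [HSO3-] = 9.73 × 10^-3 M.
Second step: Ka2 = [H+][SO3^2-]/[HSO3-] ≈ [SO3^2-] (since [H+] ≈ [HSO3-]).
So [SO3^2-] ≈ Ka2.

6.6 × 10^-8 M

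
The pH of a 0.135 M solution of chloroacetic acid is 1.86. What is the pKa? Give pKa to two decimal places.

[H+] = 10^(-1.86) = 1.38 × 10^-2 M
At equilibrium [HA] = 0.135 − 1.38 × 10^-2 = 1.21 × 10^-1 M
Ka = [H+][A-]/[HA] = (1.38 × 10^-2)² / 1.21 × 10^-1 = 1.57 × 10^-3
pKa = -log(1.57 × 10^-3) = 2.80

pKa = 2.80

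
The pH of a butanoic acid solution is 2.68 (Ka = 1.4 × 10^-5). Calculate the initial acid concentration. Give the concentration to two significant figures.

[H+] = 10^(-2.68) = 2.09 × 10^-3 M = x
Ka = x²/(C₀ − x) ⇒ C₀ = x + x²/Ka
C₀ = 2.09 × 10^-3 + (2.09 × 10^-3)²/(1.4 × 10^-5) = 3.14 × 10^-1 M

C₀ = 3.1 × 10^-1 M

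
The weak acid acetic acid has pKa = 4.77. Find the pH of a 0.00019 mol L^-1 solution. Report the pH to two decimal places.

CH3COOH ⇌ CH3COO- + H+
Ka = 10^(−4.77) = 1.70 × 10^-5
From the ICE table, Ka = x²/(0.00019 − x) = 1.70 × 10^-5.
x is not negligible relative to C₀; solve x² + 1.7e-05·x − 3.23e-09 = 0.
x = [−1.7e-05 + √(1.7e-05² + 1.29e-08)]/2 = 4.90 × 10^-5 M
pH = −log[H+] = −log(4.90 × 10^-5) = 4.31

pH = 4.31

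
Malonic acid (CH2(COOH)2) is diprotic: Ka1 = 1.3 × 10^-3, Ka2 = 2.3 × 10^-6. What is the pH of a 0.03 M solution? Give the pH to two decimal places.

pH = 2.25

Ka1 ≫ Ka2, so treat the first dissociation as the only significant source of H+.
Ka1 = x²/(0.03 − x) = 1.3 × 10^-3
Solving the quadratic: x = (−Ka1 + √(Ka1² + 4·Ka1·C₀))/2 = 5.63 × 10^-3 M
pH = −log(5.63 × 10^-3) = 2.25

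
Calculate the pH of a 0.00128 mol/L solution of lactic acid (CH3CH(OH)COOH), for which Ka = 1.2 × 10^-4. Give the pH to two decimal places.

CH3CH(OH)COOH ⇌ CH3CH(OH)COO- + H+
Ka = [H+]²/(0.00128 − [H+]) = 1.2 × 10^-4
[H+] is not negligible relative to C₀; solve [H+]² + 0.00012·[H+] − 1.54e-07 = 0.
[H+] = (−Ka + √(Ka² + 4·Ka·C₀))/2 = 3.36 × 10^-4 M
pH = −log(3.36 × 10^-4) = 3.47

pH = 3.47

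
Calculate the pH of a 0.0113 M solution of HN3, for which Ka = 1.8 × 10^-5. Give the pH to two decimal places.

pH = 3.35

HN3 ⇌ N3- + H+
Let x = [H+] at equilibrium. Ka = x²/(0.0113 − x).
Since Ka ≪ C₀, x ≈ √(Ka·C₀) = 4.51 × 10^-4 M.
pH = −log[H+] = −log(4.51 × 10^-4) = 3.35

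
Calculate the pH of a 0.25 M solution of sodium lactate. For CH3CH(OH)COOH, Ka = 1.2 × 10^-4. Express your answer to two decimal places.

CH3CH(OH)COO- is the conjugate base of the weak acid CH3CH(OH)COOH.
Kb = Kw/Ka = 1.0×10^-14 / 1.2 × 10^-4 = 8.33 × 10^-11
Kb = x²/(0.25 − x) = 8.33 × 10^-11
Neglecting x in the denominator: x = √(8.33 × 10^-11 × 0.25) = 4.56 × 10^-6 M
pOH = 5.34, so pH = 14.00 − pOH = 8.66

pH = 8.66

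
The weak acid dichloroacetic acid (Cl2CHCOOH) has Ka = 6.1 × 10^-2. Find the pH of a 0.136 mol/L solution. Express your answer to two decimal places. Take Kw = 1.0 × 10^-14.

pH = 1.18

Cl2CHCOOH ⇌ Cl2CHCOO- + H+
Ka = [H+]²/(0.136 − [H+]) = 6.1 × 10^-2
[H+] is not negligible relative to C₀; solve [H+]² + 0.061·[H+] − 0.0083 = 0.
[H+] = (−Ka + √(Ka² + 4·Ka·C₀))/2 = 6.56 × 10^-2 M
pH = −log(6.56 × 10^-2) = 1.18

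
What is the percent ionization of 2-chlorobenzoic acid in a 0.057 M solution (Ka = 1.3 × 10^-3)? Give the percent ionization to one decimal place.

14.0%

ClC6H4COOH ⇌ ClC6H4COO- + H+; let x = [H+] at equilibrium.
Solve x² + 0.0013x − 7.41e-05 = 0 → x = 7.98 × 10^-3 M
% ionization = x/C₀ × 100% = 7.98 × 10^-3/0.057 × 100% = 14.0%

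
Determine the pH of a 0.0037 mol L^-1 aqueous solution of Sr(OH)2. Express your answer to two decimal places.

Sr(OH)2 is a strong base (each formula unit releases 2 OH-); [OH-] = 0.0074 M.
pOH = -log(0.0074) = 2.13
pH = 14.00 - 2.13 = 11.87

pH = 11.87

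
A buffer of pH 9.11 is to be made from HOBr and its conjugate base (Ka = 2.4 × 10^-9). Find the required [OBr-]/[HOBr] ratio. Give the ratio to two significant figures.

ratio = 3.1

pKa = -log(2.4 × 10^-9) = 8.620
pH = pKa + log(r) ⇒ log(r) = 9.11 − 8.620 = +0.490
r = [OBr-]/[HOBr] = 10^(+0.490) = 3.09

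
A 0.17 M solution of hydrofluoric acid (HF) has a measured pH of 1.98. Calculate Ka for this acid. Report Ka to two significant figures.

Ka = 6.9 × 10^-4

[H+] = 10^(-1.98) = 1.05 × 10^-2 M
At equilibrium [HA] = 0.17 − 1.05 × 10^-2 = 1.60 × 10^-1 M
Ka = [H+][A-]/[HA] = (1.05 × 10^-2)² / 1.60 × 10^-1 = 6.9 × 10^-4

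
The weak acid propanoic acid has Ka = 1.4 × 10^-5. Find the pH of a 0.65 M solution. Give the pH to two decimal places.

CH3CH2COOH ⇌ CH3CH2COO- + H+
Ka = [H+]²/(0.65 − [H+]) = 1.4 × 10^-5
Assume [H+] ≪ 0.65: [H+] ≈ √(1.4 × 10^-5 × 0.65) = 3.02 × 10^-3 M
([H+]/C₀ = 0.46% < 5%, so the approximation holds.)
pH = −log(3.02 × 10^-3) = 2.52

pH = 2.52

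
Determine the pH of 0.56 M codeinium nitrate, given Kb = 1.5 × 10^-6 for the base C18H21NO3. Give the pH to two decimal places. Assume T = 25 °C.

pH = 4.21

C18H22NO3+ is the conjugate acid of the weak base C18H21NO3.
Ka = Kw/Kb = 1.0×10^-14 / 1.5 × 10^-6 = 6.67 × 10^-9
From the ICE table, Ka = [H+]²/(0.56 − [H+]) = 6.67 × 10^-9.
Neglecting [H+] in the denominator: [H+] = √(6.67 × 10^-9 × 0.56) = 6.11 × 10^-5 M
Check: 0.011% ionized — well under 5%, approximation valid.
pH = −log[H+] = −log(6.11 × 10^-5) = 4.21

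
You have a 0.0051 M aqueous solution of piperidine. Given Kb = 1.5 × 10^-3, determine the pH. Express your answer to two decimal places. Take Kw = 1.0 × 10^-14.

C5H10NH + H2O ⇌ C5H10NH2+ + OH-
From the ICE table, Kb = x²/(0.0051 − x) = 1.5 × 10^-3.
Here C₀/Kb ≈ 3.4, so the small-x approximation fails. Use the quadratic:
x = [−0.0015 + √(0.0015² + 3.06e-05)]/2 = 2.12 × 10^-3 M
pOH = −log(2.12 × 10^-3) = 2.67; pH = 14.00 − 2.67 = 11.33

pH = 11.33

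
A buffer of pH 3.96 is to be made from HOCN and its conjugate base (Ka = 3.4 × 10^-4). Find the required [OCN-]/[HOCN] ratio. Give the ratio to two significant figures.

ratio = 3.1

pKa = -log(3.4 × 10^-4) = 3.469
pH = pKa + log(r) ⇒ log(r) = 3.96 − 3.469 = +0.491
r = [OCN-]/[HOCN] = 10^(+0.491) = 3.1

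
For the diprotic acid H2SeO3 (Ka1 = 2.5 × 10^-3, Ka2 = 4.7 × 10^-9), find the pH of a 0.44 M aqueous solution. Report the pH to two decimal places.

Ka1 ≫ Ka2, so treat the first dissociation as the only significant source of H+.
Ka1 = x²/(0.44 − x) = 2.5 × 10^-3
Solving the quadratic: x = (−Ka1 + √(Ka1² + 4·Ka1·C₀))/2 = 3.19 × 10^-2 M
pH = −log(3.19 × 10^-2) = 1.50

pH = 1.50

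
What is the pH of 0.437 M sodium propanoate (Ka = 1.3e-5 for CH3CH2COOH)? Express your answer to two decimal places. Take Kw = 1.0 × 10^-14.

pH = 9.26

CH3CH2COO- is the conjugate base of the weak acid CH3CH2COOH.
Kb = Kw/Ka = 1.0×10^-14 / 1.3 × 10^-5 = 7.69 × 10^-10
Kb = x²/(0.437 − x) = 7.69 × 10^-10
Neglecting x in the denominator: x = √(7.69 × 10^-10 × 0.437) = 1.83 × 10^-5 M
pOH = −log(1.83 × 10^-5) = 4.74; pH = 14.00 − 4.74 = 9.26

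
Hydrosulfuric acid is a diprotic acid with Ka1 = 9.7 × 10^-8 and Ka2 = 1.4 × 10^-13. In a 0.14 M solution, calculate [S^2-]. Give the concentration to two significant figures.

First ionization gives [H+] ≈ [HS-] = 1.17 × 10^-4 M.
Second step: Ka2 = [H+][S^2-]/[HS-] ≈ [S^2-] (since [H+] ≈ [HS-]).
So [S^2-] ≈ Ka2.

1.4 × 10^-13 M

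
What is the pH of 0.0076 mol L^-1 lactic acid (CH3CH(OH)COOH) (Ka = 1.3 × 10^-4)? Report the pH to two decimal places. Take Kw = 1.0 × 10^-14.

CH3CH(OH)COOH ⇌ CH3CH(OH)COO- + H+
Let x = [H+] at equilibrium. Ka = x²/(0.0076 − x).
x is not negligible relative to C₀; solve x² + 0.00013·x − 9.88e-07 = 0.
x = [−0.00013 + √(0.00013² + 3.95e-06)]/2 = 9.31 × 10^-4 M
pH = −log(9.31 × 10^-4) = 3.03

pH = 3.03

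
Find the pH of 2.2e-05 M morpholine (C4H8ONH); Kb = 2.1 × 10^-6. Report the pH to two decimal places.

pH = 8.77

C4H8ONH + H2O ⇌ C4H8ONH2+ + OH-
Kb = x²/(2.2e-05 − x) = 2.1 × 10^-6
Here C₀/Kb ≈ 10.5, so the small-x approximation fails. Use the quadratic:
x = (−Kb + √(Kb² + 4·Kb·C₀))/2 = 5.83 × 10^-6 M
pOH = −log(5.83 × 10^-6) = 5.23; pH = 14.00 − 5.23 = 8.77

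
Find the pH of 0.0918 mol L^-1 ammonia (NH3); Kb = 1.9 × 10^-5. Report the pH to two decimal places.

NH3 + H2O ⇌ NH4+ + OH-
Kb = [OH-]²/(0.0918 − [OH-]) = 1.9 × 10^-5
Neglecting [OH-] in the denominator: [OH-] = √(1.9 × 10^-5 × 0.0918) = 1.32 × 10^-3 M
([OH-]/C₀ = 1.4% < 5%, so the approximation holds.)
pOH = 2.88, so pH = 14.00 − pOH = 11.12

pH = 11.12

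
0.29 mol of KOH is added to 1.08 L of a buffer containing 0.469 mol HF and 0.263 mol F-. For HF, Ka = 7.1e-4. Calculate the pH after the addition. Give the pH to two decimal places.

pH = 3.64

After neutralization: n(HF) = 0.179 mol, n(F-) = 0.553 mol.
pKa = −log(7.1 × 10^-4) = 3.149
pH = pKa + log(n_F-/n_HF) = 3.149 + log(0.553/0.179) = 3.149 + (+0.490)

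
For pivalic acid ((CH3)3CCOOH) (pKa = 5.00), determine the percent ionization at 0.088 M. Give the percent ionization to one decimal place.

(CH3)3CCOOH ⇌ (CH3)3CCOO- + H+; let x = [H+] at equilibrium.
Ka = 10^(−5.00) = 1.00 × 10^-5
x ≈ √(Ka·C₀) = √(1.00 × 10^-5 × 0.088) = 9.38 × 10^-4 M
% ionization = x/C₀ × 100% = 9.38 × 10^-4/0.088 × 100% = 1.1%

1.1%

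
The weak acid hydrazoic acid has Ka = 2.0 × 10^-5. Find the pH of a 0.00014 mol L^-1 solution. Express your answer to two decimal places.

HN3 ⇌ N3- + H+
From the ICE table, Ka = [H+]²/(0.00014 − [H+]) = 2.0 × 10^-5.
[H+] is not negligible relative to C₀; solve [H+]² + 2e-05·[H+] − 2.8e-09 = 0.
[H+] = (−Ka + √(Ka² + 4·Ka·C₀))/2 = 4.39 × 10^-5 M
pH = −log(4.39 × 10^-5) = 4.36

pH = 4.36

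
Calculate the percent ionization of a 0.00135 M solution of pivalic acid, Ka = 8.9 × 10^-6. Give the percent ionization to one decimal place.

7.8%

(CH3)3CCOOH ⇌ (CH3)3CCOO- + H+; let x = [H+] at equilibrium.
Solve x² + 8.9e-06x − 1.2e-08 = 0 → x = 1.05 × 10^-4 M
% ionization = x/C₀ × 100% = 1.05 × 10^-4/0.00135 × 100% = 7.8%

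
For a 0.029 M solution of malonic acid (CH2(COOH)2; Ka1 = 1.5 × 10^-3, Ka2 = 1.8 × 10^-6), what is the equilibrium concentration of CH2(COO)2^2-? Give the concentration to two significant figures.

1.8 × 10^-6 M

First ionization gives [H+] ≈ [CH2(COOH)COO-] = 5.89 × 10^-3 M.
Second step: Ka2 = [H+][CH2(COO)2^2-]/[CH2(COOH)COO-] ≈ [CH2(COO)2^2-] (since [H+] ≈ [CH2(COOH)COO-]).
So [CH2(COO)2^2-] ≈ Ka2.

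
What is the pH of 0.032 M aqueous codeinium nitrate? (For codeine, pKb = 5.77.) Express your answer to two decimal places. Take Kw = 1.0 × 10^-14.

pH = 4.86

C18H22NO3+ is the conjugate acid of the weak base C18H21NO3.
Kb = 10^(−5.77) = 1.70 × 10^-6
Ka = Kw/Kb = 1.0×10^-14 / 1.70 × 10^-6 = 5.88 × 10^-9
From the ICE table, Ka = x²/(0.032 − x) = 5.88 × 10^-9.
Neglecting x in the denominator: x = √(5.88 × 10^-9 × 0.032) = 1.37 × 10^-5 M
pH = −log(1.37 × 10^-5) = 4.86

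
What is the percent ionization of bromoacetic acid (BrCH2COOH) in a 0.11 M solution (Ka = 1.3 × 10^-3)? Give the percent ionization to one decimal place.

BrCH2COOH ⇌ BrCH2COO- + H+; let x = [H+] at equilibrium.
Solve x² + 0.0013x − 0.000143 = 0 → x = 1.13 × 10^-2 M
Fraction ionized = 1.13 × 10^-2 / 0.11 = 0.1027 → 10.3%

10.3%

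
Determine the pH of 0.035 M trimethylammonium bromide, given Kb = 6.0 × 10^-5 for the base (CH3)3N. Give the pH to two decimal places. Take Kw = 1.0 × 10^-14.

pH = 5.62

(CH3)3NH+ is the conjugate acid of the weak base (CH3)3N.
Ka = Kw/Kb = 1.0×10^-14 / 6.0 × 10^-5 = 1.67 × 10^-10
Let x = [H+] at equilibrium. Ka = x²/(0.035 − x).
Assume x ≪ 0.035: x ≈ √(1.67 × 10^-10 × 0.035) = 2.42 × 10^-6 M
(x/C₀ = 0.0069% < 5%, so the approximation holds.)
pH = −log[H+] = −log(2.42 × 10^-6) = 5.62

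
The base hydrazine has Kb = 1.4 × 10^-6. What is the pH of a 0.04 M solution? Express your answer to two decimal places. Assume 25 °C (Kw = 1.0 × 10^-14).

pH = 10.37

N2H4 + H2O ⇌ N2H5+ + OH-
Kb = [OH-]²/(0.04 − [OH-]) = 1.4 × 10^-6
Assume [OH-] ≪ 0.04: [OH-] ≈ √(1.4 × 10^-6 × 0.04) = 2.37 × 10^-4 M
Check: 0.59% ionized — well under 5%, approximation valid.
pOH = 3.63, so pH = 14.00 − pOH = 10.37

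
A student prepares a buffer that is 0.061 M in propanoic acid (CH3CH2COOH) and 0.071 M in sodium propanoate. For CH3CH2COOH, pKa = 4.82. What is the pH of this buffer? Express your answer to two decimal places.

Using pH = pKa + log([base]/[acid]) with [base]/[acid] = 0.071/0.061:
pH = 4.82 + (+0.066) = 4.89

pH = 4.89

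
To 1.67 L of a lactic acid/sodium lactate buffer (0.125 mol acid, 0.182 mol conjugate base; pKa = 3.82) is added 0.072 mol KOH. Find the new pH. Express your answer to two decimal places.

pH = 4.50

After neutralization: n(CH3CH(OH)COOH) = 0.053 mol, n(CH3CH(OH)COO-) = 0.254 mol.
pH = pKa + log([A⁻]/[HA]) = 3.82 + log(0.254/0.053) = 3.82 +0.681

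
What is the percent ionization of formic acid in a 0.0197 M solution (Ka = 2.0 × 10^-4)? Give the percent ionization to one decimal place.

HCOOH ⇌ HCOO- + H+; let x = [H+] at equilibrium.
Ka = x²/(C₀ − x); solving the quadratic gives x = 1.89 × 10^-3 M.
Fraction ionized = 1.89 × 10^-3 / 0.0197 = 0.0959 → 9.6%

9.6%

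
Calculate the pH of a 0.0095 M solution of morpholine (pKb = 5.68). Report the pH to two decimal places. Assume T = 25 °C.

C4H8ONH + H2O ⇌ C4H8ONH2+ + OH-
Kb = 10^(−5.68) = 2.09 × 10^-6
From the ICE table, Kb = [OH-]²/(0.0095 − [OH-]) = 2.09 × 10^-6.
Assume [OH-] ≪ 0.0095: [OH-] ≈ √(2.09 × 10^-6 × 0.0095) = 1.41 × 10^-4 M
([OH-]/C₀ = 1.5% < 5%, so the approximation holds.)
pOH = 3.85, so pH = 14.00 − pOH = 10.15

pH = 10.15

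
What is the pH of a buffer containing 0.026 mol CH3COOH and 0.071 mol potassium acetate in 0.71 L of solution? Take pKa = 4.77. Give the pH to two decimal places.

pH = pKa + log([A⁻]/[HA]) = 4.77 + log(0.071/0.026)
pH = 4.77 + (+0.436) = 5.21

pH = 5.21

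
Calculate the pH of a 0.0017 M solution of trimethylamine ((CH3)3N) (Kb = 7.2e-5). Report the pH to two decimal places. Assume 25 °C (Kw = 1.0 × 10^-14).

(CH3)3N + H2O ⇌ (CH3)3NH+ + OH-
From the ICE table, Kb = [OH-]²/(0.0017 − [OH-]) = 7.2 × 10^-5.
The 5% rule fails; solving [OH-]² + Kb·[OH-] − Kb·C₀ = 0 exactly:
[OH-] = [−7.2e-05 + √(7.2e-05² + 4.9e-07)]/2 = 3.16 × 10^-4 M
pOH = −log(3.16 × 10^-4) = 3.50; pH = 14.00 − 3.50 = 10.50

pH = 10.50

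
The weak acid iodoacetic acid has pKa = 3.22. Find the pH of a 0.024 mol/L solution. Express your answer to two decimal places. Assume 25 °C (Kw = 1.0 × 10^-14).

pH = 2.45

ICH2COOH ⇌ ICH2COO- + H+
Ka = 10^(−3.22) = 6.03 × 10^-4
From the ICE table, Ka = [H+]²/(0.024 − [H+]) = 6.03 × 10^-4.
Here C₀/Ka ≈ 39.8, so the small-[H+] approximation fails. Use the quadratic:
[H+] = [−0.000603 + √(0.000603² + 5.79e-05)]/2 = 3.51 × 10^-3 M
pH = −log[H+] = −log(3.51 × 10^-3) = 2.45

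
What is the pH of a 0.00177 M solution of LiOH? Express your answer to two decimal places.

pH = 11.25

LiOH is a strong base; [OH-] = 0.00177 M.
pOH = -log(0.00177) = 2.75
pH = 14.00 - 2.75 = 11.25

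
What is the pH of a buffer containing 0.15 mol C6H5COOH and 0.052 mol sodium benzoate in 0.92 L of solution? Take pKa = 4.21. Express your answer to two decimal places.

pH = 3.75

Using pH = pKa + log([base]/[acid]) with [base]/[acid] = 0.052/0.15:
pH = 4.21 + (-0.460) = 3.75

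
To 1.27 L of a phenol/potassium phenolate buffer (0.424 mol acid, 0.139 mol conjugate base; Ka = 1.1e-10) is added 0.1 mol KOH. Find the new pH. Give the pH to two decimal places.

pH = 9.83

OH- converts C6H5OH to C6H5O-: C6H5OH → 0.324 mol, C6H5O- → 0.239 mol.
pKa = −log(1.1 × 10^-10) = 9.959
Henderson–Hasselbalch with mole ratio 0.239/0.324: pH = 9.959 + (-0.132)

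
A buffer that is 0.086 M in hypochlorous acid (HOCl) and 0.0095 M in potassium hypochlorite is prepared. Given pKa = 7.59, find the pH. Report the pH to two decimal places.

Using pH = pKa + log([base]/[acid]) with [base]/[acid] = 0.0095/0.086:
pH = 7.59 + (-0.957) = 6.63

pH = 6.63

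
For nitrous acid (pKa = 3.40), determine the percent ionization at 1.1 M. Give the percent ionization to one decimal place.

HNO2 ⇌ NO2- + H+; let x = [H+] at equilibrium.
Ka = 10^(−3.40) = 3.98 × 10^-4
x ≈ √(Ka·C₀) = √(3.98 × 10^-4 × 1.1) = 2.09 × 10^-2 M
Fraction ionized = 2.09 × 10^-2 / 1.1 = 0.0190 → 1.9%

1.9%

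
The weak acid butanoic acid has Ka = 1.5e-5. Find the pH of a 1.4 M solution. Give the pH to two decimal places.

CH3(CH2)2COOH ⇌ CH3(CH2)2COO- + H+
From the ICE table, Ka = x²/(1.4 − x) = 1.5 × 10^-5.
Since Ka ≪ C₀, x ≈ √(Ka·C₀) = 4.58 × 10^-3 M.
pH = −log[H+] = −log(4.58 × 10^-3) = 2.34

pH = 2.34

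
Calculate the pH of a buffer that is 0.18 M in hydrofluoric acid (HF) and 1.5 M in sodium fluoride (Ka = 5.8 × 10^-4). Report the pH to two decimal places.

pKa = −log(5.8 × 10^-4) = 3.237
Using pH = pKa + log([base]/[acid]) with [base]/[acid] = 1.5/0.18:
pH = 3.237 + (+0.921) = 4.16

pH = 4.16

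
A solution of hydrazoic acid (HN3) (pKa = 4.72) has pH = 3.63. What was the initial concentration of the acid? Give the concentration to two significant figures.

C₀ = 3.1 × 10^-3 M

[H+] = 10^(-3.63) = 2.34 × 10^-4 M = x
Ka = 10^(−4.72) = 1.91 × 10^-5
Ka = x²/(C₀ − x) ⇒ C₀ = x + x²/Ka
C₀ = 2.34 × 10^-4 + (2.34 × 10^-4)²/(1.91 × 10^-5) = 3.10 × 10^-3 M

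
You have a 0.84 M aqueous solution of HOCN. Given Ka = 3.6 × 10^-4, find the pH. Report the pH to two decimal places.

pH = 1.76

HOCN ⇌ OCN- + H+
Ka = [H+]²/(0.84 − [H+]) = 3.6 × 10^-4
Since Ka ≪ C₀, [H+] ≈ √(Ka·C₀) = 1.74 × 10^-2 M.
pH = −log(1.74 × 10^-2) = 1.76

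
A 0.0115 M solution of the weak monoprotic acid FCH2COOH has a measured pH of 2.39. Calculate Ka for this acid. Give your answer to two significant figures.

Ka = 2.2 × 10^-3

[H+] = 10^(-2.39) = 4.07 × 10^-3 M
At equilibrium [HA] = 0.0115 − 4.07 × 10^-3 = 7.43 × 10^-3 M
Ka = [H+][A-]/[HA] = (4.07 × 10^-3)² / 7.43 × 10^-3 = 2.2 × 10^-3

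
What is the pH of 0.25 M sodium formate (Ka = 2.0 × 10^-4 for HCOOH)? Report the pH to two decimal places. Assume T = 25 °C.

pH = 8.55

HCOO- is the conjugate base of the weak acid HCOOH.
Kb = Kw/Ka = 1.0×10^-14 / 2.0 × 10^-4 = 5.00 × 10^-11
From the ICE table, Kb = [OH-]²/(0.25 − [OH-]) = 5.00 × 10^-11.
Since Kb ≪ C₀, [OH-] ≈ √(Kb·C₀) = 3.54 × 10^-6 M.
([OH-]/C₀ = 0.0014% < 5%, so the approximation holds.)
pOH = 5.45, so pH = 14.00 − pOH = 8.55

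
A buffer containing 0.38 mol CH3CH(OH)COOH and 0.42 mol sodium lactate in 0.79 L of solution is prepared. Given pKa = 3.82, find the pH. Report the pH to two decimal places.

pH = pKa + log([A⁻]/[HA]) = 3.82 + log(0.42/0.38)
pH = 3.82 + (+0.043) = 3.86

pH = 3.86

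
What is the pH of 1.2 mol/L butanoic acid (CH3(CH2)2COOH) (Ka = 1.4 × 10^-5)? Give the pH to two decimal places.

CH3(CH2)2COOH ⇌ CH3(CH2)2COO- + H+
From the ICE table, Ka = x²/(1.2 − x) = 1.4 × 10^-5.
Assume x ≪ 1.2: x ≈ √(1.4 × 10^-5 × 1.2) = 4.10 × 10^-3 M
pH = −log[H+] = −log(4.10 × 10^-3) = 2.39

pH = 2.39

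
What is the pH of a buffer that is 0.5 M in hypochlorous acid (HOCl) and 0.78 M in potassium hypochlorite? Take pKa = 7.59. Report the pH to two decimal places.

Using pH = pKa + log([base]/[acid]) with [base]/[acid] = 0.78/0.5:
pH = 7.59 + (+0.193) = 7.78

pH = 7.78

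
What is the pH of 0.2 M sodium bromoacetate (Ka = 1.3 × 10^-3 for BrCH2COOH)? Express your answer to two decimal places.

pH = 8.09

BrCH2COO- is the conjugate base of the weak acid BrCH2COOH.
Kb = Kw/Ka = 1.0×10^-14 / 1.3 × 10^-3 = 7.69 × 10^-12
Let x = [OH-] at equilibrium. Kb = x²/(0.2 − x).
Assume x ≪ 0.2: x ≈ √(7.69 × 10^-12 × 0.2) = 1.24 × 10^-6 M
pOH = 5.91, so pH = 14.00 − pOH = 8.09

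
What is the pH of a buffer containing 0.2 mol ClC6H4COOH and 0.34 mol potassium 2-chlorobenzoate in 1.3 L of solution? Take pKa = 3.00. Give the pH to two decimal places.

Henderson–Hasselbalch: pH = pKa + log([ClC6H4COO-]/[ClC6H4COOH]) = 3.00 + log(0.34/0.2)
pH = 3.00 + (+0.230) = 3.23

pH = 3.23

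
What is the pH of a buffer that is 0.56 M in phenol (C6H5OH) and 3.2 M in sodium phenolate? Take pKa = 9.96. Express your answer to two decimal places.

pH = 10.72

Using pH = pKa + log([base]/[acid]) with [base]/[acid] = 3.2/0.56:
pH = 9.96 + (+0.757) = 10.72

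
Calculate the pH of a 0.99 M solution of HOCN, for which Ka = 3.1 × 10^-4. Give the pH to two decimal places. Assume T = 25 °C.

pH = 1.76

HOCN ⇌ OCN- + H+
From the ICE table, Ka = [H+]²/(0.99 − [H+]) = 3.1 × 10^-4.
Since Ka ≪ C₀, [H+] ≈ √(Ka·C₀) = 1.75 × 10^-2 M.
pH = −log(1.75 × 10^-2) = 1.76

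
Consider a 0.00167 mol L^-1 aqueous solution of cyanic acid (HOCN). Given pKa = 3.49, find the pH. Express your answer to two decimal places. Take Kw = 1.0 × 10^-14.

pH = 3.23

HOCN ⇌ OCN- + H+
Ka = 10^(−3.49) = 3.24 × 10^-4
From the ICE table, Ka = [H+]²/(0.00167 − [H+]) = 3.24 × 10^-4.
The 5% rule fails; solving [H+]² + Ka·[H+] − Ka·C₀ = 0 exactly:
[H+] = (−Ka + √(Ka² + 4·Ka·C₀))/2 = 5.91 × 10^-4 M
pH = −log[H+] = −log(5.91 × 10^-4) = 3.23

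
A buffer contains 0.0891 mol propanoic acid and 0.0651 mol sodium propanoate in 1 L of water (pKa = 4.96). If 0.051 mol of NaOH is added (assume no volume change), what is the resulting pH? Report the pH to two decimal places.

pH = 5.44

OH- converts CH3CH2COOH to CH3CH2COO-: CH3CH2COOH → 0.0381 mol, CH3CH2COO- → 0.116 mol.
pH = pKa + log(n_CH3CH2COO-/n_CH3CH2COOH) = 4.96 + log(0.116/0.0381) = 4.96 + (+0.484)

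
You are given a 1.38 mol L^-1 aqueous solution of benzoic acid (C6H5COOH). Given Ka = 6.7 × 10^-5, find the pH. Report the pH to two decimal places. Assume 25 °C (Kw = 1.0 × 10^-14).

C6H5COOH ⇌ C6H5COO- + H+
From the ICE table, Ka = x²/(1.38 − x) = 6.7 × 10^-5.
Assume x ≪ 1.38: x ≈ √(6.7 × 10^-5 × 1.38) = 9.62 × 10^-3 M
pH = −log[H+] = −log(9.62 × 10^-3) = 2.02

pH = 2.02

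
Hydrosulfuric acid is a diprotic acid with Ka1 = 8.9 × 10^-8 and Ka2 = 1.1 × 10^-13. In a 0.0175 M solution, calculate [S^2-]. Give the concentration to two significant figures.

1.1 × 10^-13 M

First ionization gives [H+] ≈ [HS-] = 3.95 × 10^-5 M.
Second step: Ka2 = [H+][S^2-]/[HS-] ≈ [S^2-] (since [H+] ≈ [HS-]).
So [S^2-] ≈ Ka2.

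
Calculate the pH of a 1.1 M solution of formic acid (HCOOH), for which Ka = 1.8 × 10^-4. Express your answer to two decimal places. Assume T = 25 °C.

HCOOH ⇌ HCOO- + H+
Ka = [H+]²/(1.1 − [H+]) = 1.8 × 10^-4
Neglecting [H+] in the denominator: [H+] = √(1.8 × 10^-4 × 1.1) = 1.41 × 10^-2 M
([H+]/C₀ = 1.3% < 5%, so the approximation holds.)
pH = −log[H+] = −log(1.41 × 10^-2) = 1.85

pH = 1.85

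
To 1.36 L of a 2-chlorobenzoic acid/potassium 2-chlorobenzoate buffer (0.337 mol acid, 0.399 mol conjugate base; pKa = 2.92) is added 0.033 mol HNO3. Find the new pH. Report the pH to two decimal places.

After neutralization: n(ClC6H4COOH) = 0.37 mol, n(ClC6H4COO-) = 0.366 mol.
pH = pKa + log([A⁻]/[HA]) = 2.92 + log(0.366/0.37) = 2.92 -0.005

pH = 2.92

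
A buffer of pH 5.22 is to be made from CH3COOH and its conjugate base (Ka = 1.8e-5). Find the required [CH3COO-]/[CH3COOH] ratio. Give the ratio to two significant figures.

pKa = -log(1.8 × 10^-5) = 4.745
pH = pKa + log(r) ⇒ log(r) = 5.22 − 4.745 = +0.475
r = [CH3COO-]/[CH3COOH] = 10^(+0.475) = 2.99

ratio = 3.0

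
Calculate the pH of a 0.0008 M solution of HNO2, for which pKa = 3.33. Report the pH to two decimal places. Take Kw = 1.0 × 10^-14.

HNO2 ⇌ NO2- + H+
Ka = 10^(−3.33) = 4.68 × 10^-4
From the ICE table, Ka = x²/(0.0008 − x) = 4.68 × 10^-4.
x is not negligible relative to C₀; solve x² + 0.000468·x − 3.74e-07 = 0.
x = (−Ka + √(Ka² + 4·Ka·C₀))/2 = 4.21 × 10^-4 M
pH = −log(4.21 × 10^-4) = 3.38

pH = 3.38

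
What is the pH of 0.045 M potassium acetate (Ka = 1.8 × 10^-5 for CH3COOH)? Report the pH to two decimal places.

pH = 8.70

CH3COO- is the conjugate base of the weak acid CH3COOH.
Kb = Kw/Ka = 1.0×10^-14 / 1.8 × 10^-5 = 5.56 × 10^-10
Let x = [OH-] at equilibrium. Kb = x²/(0.045 − x).
Assume x ≪ 0.045: x ≈ √(5.56 × 10^-10 × 0.045) = 5.00 × 10^-6 M
Check: 0.011% ionized — well under 5%, approximation valid.
pOH = −log(5.00 × 10^-6) = 5.30; pH = 14.00 − 5.30 = 8.70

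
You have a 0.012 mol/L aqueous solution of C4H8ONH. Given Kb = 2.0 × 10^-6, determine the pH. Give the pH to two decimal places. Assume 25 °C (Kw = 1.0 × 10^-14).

C4H8ONH + H2O ⇌ C4H8ONH2+ + OH-
From the ICE table, Kb = [OH-]²/(0.012 − [OH-]) = 2.0 × 10^-6.
Since Kb ≪ C₀, [OH-] ≈ √(Kb·C₀) = 1.55 × 10^-4 M.
pOH = 3.81, so pH = 14.00 − pOH = 10.19

pH = 10.19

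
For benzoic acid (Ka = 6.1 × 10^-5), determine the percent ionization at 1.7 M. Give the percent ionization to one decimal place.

0.6%

C6H5COOH ⇌ C6H5COO- + H+; let x = [H+] at equilibrium.
x ≈ √(Ka·C₀) = √(6.1 × 10^-5 × 1.7) = 1.02 × 10^-2 M
% ionization = x/C₀ × 100% = 1.02 × 10^-2/1.7 × 100% = 0.6%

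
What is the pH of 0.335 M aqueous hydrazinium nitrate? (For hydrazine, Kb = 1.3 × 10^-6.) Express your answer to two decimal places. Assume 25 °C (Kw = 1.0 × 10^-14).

pH = 4.29

N2H5+ is the conjugate acid of the weak base N2H4.
Ka = Kw/Kb = 1.0×10^-14 / 1.3 × 10^-6 = 7.69 × 10^-9
From the ICE table, Ka = [H+]²/(0.335 − [H+]) = 7.69 × 10^-9.
Neglecting [H+] in the denominator: [H+] = √(7.69 × 10^-9 × 0.335) = 5.08 × 10^-5 M
Check: 0.015% ionized — well under 5%, approximation valid.
pH = −log(5.08 × 10^-5) = 4.29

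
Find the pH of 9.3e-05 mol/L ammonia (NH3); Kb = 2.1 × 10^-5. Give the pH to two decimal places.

NH3 + H2O ⇌ NH4+ + OH-
Kb = x²/(9.3e-05 − x) = 2.1 × 10^-5
x is not negligible relative to C₀; solve x² + 2.1e-05·x − 1.95e-09 = 0.
x = [−2.1e-05 + √(2.1e-05² + 7.81e-09)]/2 = 3.49 × 10^-5 M
pOH = −log(3.49 × 10^-5) = 4.46; pH = 14.00 − 4.46 = 9.54

pH = 9.54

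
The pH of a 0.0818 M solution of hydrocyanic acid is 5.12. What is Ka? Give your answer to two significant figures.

[H+] = 10^(-5.12) = 7.59 × 10^-6 M
At equilibrium [HA] = 0.0818 − 7.59 × 10^-6 = 8.18 × 10^-2 M
Ka = [H+][A-]/[HA] = (7.59 × 10^-6)² / 8.18 × 10^-2 = 7.0 × 10^-10

Ka = 7.0 × 10^-10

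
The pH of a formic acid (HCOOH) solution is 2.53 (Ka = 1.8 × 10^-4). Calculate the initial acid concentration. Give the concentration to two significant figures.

[H+] = 10^(-2.53) = 2.95 × 10^-3 M = x
Ka = x²/(C₀ − x) ⇒ C₀ = x + x²/Ka
C₀ = 2.95 × 10^-3 + (2.95 × 10^-3)²/(1.8 × 10^-4) = 5.13 × 10^-2 M

C₀ = 5.1 × 10^-2 M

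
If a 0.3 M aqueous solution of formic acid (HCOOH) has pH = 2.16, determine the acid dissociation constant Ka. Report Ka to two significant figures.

[H+] = 10^(-2.16) = 6.92 × 10^-3 M
At equilibrium [HA] = 0.3 − 6.92 × 10^-3 = 2.93 × 10^-1 M
Ka = [H+][A-]/[HA] = (6.92 × 10^-3)² / 2.93 × 10^-1 = 1.6 × 10^-4

Ka = 1.6 × 10^-4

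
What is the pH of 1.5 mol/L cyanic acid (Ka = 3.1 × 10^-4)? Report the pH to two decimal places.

pH = 1.67

HOCN ⇌ OCN- + H+
Ka = x²/(1.5 − x) = 3.1 × 10^-4
Since Ka ≪ C₀, x ≈ √(Ka·C₀) = 2.16 × 10^-2 M.
pH = −log(2.16 × 10^-2) = 1.67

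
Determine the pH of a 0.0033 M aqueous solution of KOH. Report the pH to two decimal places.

KOH is a strong base; [OH-] = 0.0033 M.
pOH = -log(0.0033) = 2.48
pH = 14.00 - 2.48 = 11.52

pH = 11.52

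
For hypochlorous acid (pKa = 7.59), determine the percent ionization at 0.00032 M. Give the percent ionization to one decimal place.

HOCl ⇌ OCl- + H+; let x = [H+] at equilibrium.
Ka = 10^(−7.59) = 2.57 × 10^-8
x ≈ √(Ka·C₀) = √(2.57 × 10^-8 × 0.00032) = 2.87 × 10^-6 M
Fraction ionized = 2.87 × 10^-6 / 0.00032 = 0.0090 → 0.9%

0.9%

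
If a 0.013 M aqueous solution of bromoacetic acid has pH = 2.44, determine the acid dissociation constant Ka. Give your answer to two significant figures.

[H+] = 10^(-2.44) = 3.63 × 10^-3 M
At equilibrium [HA] = 0.013 − 3.63 × 10^-3 = 9.37 × 10^-3 M
Ka = [H+][A-]/[HA] = (3.63 × 10^-3)² / 9.37 × 10^-3 = 1.4 × 10^-3

Ka = 1.4 × 10^-3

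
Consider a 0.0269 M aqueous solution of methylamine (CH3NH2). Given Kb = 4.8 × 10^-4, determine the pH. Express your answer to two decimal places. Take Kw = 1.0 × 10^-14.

pH = 11.53

CH3NH2 + H2O ⇌ CH3NH3+ + OH-
Kb = [OH-]²/(0.0269 − [OH-]) = 4.8 × 10^-4
Here C₀/Kb ≈ 56, so the small-[OH-] approximation fails. Use the quadratic:
[OH-] = [−0.00048 + √(0.00048² + 5.16e-05)]/2 = 3.36 × 10^-3 M
pOH = 2.47, so pH = 14.00 − pOH = 11.53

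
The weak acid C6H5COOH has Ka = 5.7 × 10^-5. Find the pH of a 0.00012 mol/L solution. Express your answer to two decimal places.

pH = 4.23

C6H5COOH ⇌ C6H5COO- + H+
Let x = [H+] at equilibrium. Ka = x²/(0.00012 − x).
Here C₀/Ka ≈ 2.11, so the small-x approximation fails. Use the quadratic:
x = [−5.7e-05 + √(5.7e-05² + 2.74e-08)]/2 = 5.90 × 10^-5 M
pH = −log(5.90 × 10^-5) = 4.23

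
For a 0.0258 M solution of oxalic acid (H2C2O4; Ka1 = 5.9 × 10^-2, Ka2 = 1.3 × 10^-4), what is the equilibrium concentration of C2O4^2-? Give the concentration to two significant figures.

1.3 × 10^-4 M

First ionization gives [H+] ≈ [HC2O4-] = 1.94 × 10^-2 M.
Second step: Ka2 = [H+][C2O4^2-]/[HC2O4-] ≈ [C2O4^2-] (since [H+] ≈ [HC2O4-]).
So [C2O4^2-] ≈ Ka2.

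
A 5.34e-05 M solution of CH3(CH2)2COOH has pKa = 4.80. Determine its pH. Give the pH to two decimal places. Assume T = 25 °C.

pH = 4.65

CH3(CH2)2COOH ⇌ CH3(CH2)2COO- + H+
Ka = 10^(−4.80) = 1.58 × 10^-5
Let x = [H+] at equilibrium. Ka = x²/(5.34e-05 − x).
Here C₀/Ka ≈ 3.38, so the small-x approximation fails. Use the quadratic:
x = (−Ka + √(Ka² + 4·Ka·C₀))/2 = 2.22 × 10^-5 M
pH = −log(2.22 × 10^-5) = 4.65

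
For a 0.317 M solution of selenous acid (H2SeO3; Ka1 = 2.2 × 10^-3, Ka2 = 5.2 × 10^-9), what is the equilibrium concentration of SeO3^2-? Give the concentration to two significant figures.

First ionization gives [H+] ≈ [HSeO3-] = 2.53 × 10^-2 M.
Second step: Ka2 = [H+][SeO3^2-]/[HSeO3-] ≈ [SeO3^2-] (since [H+] ≈ [HSeO3-]).
So [SeO3^2-] ≈ Ka2.

5.2 × 10^-9 M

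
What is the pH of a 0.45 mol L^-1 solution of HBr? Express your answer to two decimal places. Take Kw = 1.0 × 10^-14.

pH = 0.35

HBr is a strong acid and dissociates completely, so [H+] = 0.45 M.
pH = -log(0.45) = 0.35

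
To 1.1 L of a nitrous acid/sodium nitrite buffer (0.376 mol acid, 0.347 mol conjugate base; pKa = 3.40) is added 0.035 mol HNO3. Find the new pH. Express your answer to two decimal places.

pH = 3.28

After neutralization: n(HNO2) = 0.411 mol, n(NO2-) = 0.312 mol.
Henderson–Hasselbalch with mole ratio 0.312/0.411: pH = 3.40 + (-0.120)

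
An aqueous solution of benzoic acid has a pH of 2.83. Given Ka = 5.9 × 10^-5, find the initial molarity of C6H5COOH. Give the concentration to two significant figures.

[H+] = 10^(-2.83) = 1.48 × 10^-3 M = x
Ka = x²/(C₀ − x) ⇒ C₀ = x + x²/Ka
C₀ = 1.48 × 10^-3 + (1.48 × 10^-3)²/(5.9 × 10^-5) = 3.86 × 10^-2 M

C₀ = 3.9 × 10^-2 M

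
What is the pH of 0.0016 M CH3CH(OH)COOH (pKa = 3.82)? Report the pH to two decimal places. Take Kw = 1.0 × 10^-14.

pH = 3.37

CH3CH(OH)COOH ⇌ CH3CH(OH)COO- + H+
Ka = 10^(−3.82) = 1.51 × 10^-4
Ka = x²/(0.0016 − x) = 1.51 × 10^-4
Here C₀/Ka ≈ 10.6, so the small-x approximation fails. Use the quadratic:
x = (−Ka + √(Ka² + 4·Ka·C₀))/2 = 4.22 × 10^-4 M
pH = −log[H+] = −log(4.22 × 10^-4) = 3.37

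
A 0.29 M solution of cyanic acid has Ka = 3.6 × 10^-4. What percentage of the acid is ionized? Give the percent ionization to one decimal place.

3.5%

HOCN ⇌ OCN- + H+; let x = [H+] at equilibrium.
x ≈ √(Ka·C₀) = √(3.6 × 10^-4 × 0.29) = 1.02 × 10^-2 M
Fraction ionized = 1.02 × 10^-2 / 0.29 = 0.0352 → 3.5%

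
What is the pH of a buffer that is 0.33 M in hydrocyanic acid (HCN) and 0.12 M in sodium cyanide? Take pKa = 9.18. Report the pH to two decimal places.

Using pH = pKa + log([base]/[acid]) with [base]/[acid] = 0.12/0.33:
pH = 9.18 + (-0.439) = 8.74

pH = 8.74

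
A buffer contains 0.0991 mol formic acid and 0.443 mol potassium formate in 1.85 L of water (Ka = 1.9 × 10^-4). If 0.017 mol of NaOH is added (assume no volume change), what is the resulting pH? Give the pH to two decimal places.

pH = 4.47

OH- converts HCOOH to HCOO-: HCOOH → 0.0821 mol, HCOO- → 0.46 mol.
pKa = −log(1.9 × 10^-4) = 3.721
Henderson–Hasselbalch with mole ratio 0.46/0.0821: pH = 3.721 + (+0.748)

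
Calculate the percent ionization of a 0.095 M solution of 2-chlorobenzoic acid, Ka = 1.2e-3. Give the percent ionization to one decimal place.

ClC6H4COOH ⇌ ClC6H4COO- + H+; let x = [H+] at equilibrium.
Ka = x²/(C₀ − x); solving the quadratic gives x = 1.01 × 10^-2 M.
% ionization = x/C₀ × 100% = 1.01 × 10^-2/0.095 × 100% = 10.6%

10.6%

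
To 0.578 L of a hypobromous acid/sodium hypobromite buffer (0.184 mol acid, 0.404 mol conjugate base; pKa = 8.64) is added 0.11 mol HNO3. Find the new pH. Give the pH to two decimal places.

pH = 8.64

After neutralization: n(HOBr) = 0.294 mol, n(OBr-) = 0.294 mol.
Henderson–Hasselbalch with mole ratio 0.294/0.294: pH = 8.64 + (+0.000)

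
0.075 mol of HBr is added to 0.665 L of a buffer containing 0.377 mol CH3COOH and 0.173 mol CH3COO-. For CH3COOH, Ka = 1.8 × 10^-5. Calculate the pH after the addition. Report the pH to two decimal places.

pH = 4.08

After neutralization: n(CH3COOH) = 0.452 mol, n(CH3COO-) = 0.098 mol.
pKa = −log(1.8 × 10^-5) = 4.745
pH = pKa + log([A⁻]/[HA]) = 4.745 + log(0.098/0.452) = 4.745 -0.664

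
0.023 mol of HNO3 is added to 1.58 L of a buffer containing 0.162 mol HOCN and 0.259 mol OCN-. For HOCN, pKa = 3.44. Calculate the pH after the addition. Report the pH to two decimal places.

pH = 3.55

After neutralization: n(HOCN) = 0.185 mol, n(OCN-) = 0.236 mol.
pH = pKa + log([A⁻]/[HA]) = 3.44 + log(0.236/0.185) = 3.44 +0.106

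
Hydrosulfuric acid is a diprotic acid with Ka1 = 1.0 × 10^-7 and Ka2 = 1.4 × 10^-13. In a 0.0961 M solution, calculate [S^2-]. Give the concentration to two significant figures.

1.4 × 10^-13 M

First ionization gives [H+] ≈ [HS-] = 9.80 × 10^-5 M.
Second step: Ka2 = [H+][S^2-]/[HS-] ≈ [S^2-] (since [H+] ≈ [HS-]).
So [S^2-] ≈ Ka2.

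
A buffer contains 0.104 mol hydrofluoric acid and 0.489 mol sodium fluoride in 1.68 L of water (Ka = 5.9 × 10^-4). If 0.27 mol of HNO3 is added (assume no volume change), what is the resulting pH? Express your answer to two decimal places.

pH = 3.00

Added H+ converts F- to HF: HF → 0.374 mol, F- → 0.219 mol.
pKa = −log(5.9 × 10^-4) = 3.229
pH = pKa + log([A⁻]/[HA]) = 3.229 + log(0.219/0.374) = 3.229 -0.232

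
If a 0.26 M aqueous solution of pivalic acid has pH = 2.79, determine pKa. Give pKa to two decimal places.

pKa = 4.99

[H+] = 10^(-2.79) = 1.62 × 10^-3 M
At equilibrium [HA] = 0.26 − 1.62 × 10^-3 = 2.58 × 10^-1 M
Ka = [H+][A-]/[HA] = (1.62 × 10^-3)² / 2.58 × 10^-1 = 1.02 × 10^-5
pKa = -log(1.02 × 10^-5) = 4.99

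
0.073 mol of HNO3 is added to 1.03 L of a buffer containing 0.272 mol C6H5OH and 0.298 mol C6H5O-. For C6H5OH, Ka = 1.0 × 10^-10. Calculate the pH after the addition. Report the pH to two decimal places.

Added H+ converts C6H5O- to C6H5OH: C6H5OH → 0.345 mol, C6H5O- → 0.225 mol.
pKa = −log(1.0 × 10^-10) = 10.000
Henderson–Hasselbalch with mole ratio 0.225/0.345: pH = 10.000 + (-0.186)

pH = 9.81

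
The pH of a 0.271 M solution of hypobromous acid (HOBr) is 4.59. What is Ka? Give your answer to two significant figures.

Ka = 2.4 × 10^-9

[H+] = 10^(-4.59) = 2.57 × 10^-5 M
At equilibrium [HA] = 0.271 − 2.57 × 10^-5 = 2.71 × 10^-1 M
Ka = [H+][A-]/[HA] = (2.57 × 10^-5)² / 2.71 × 10^-1 = 2.4 × 10^-9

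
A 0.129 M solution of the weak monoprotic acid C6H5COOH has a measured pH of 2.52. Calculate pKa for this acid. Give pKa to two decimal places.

[H+] = 10^(-2.52) = 3.02 × 10^-3 M
At equilibrium [HA] = 0.129 − 3.02 × 10^-3 = 1.26 × 10^-1 M
Ka = [H+][A-]/[HA] = (3.02 × 10^-3)² / 1.26 × 10^-1 = 7.24 × 10^-5
pKa = -log(7.24 × 10^-5) = 4.14

pKa = 4.14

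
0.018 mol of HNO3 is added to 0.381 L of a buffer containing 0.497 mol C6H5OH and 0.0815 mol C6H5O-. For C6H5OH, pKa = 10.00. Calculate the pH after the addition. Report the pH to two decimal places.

pH = 9.09

Added H+ converts C6H5O- to C6H5OH: C6H5OH → 0.515 mol, C6H5O- → 0.0635 mol.
Henderson–Hasselbalch with mole ratio 0.0635/0.515: pH = 10.00 + (-0.909)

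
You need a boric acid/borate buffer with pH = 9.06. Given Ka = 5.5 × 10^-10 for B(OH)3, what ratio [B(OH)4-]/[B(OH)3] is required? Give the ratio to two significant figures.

pKa = -log(5.5 × 10^-10) = 9.260
pH = pKa + log(r) ⇒ log(r) = 9.06 − 9.260 = -0.200
r = [B(OH)4-]/[B(OH)3] = 10^(-0.200) = 0.631

ratio = 0.63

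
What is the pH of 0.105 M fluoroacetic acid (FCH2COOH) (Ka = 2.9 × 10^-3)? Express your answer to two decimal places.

pH = 1.79

FCH2COOH ⇌ FCH2COO- + H+
Ka = [H+]²/(0.105 − [H+]) = 2.9 × 10^-3
[H+] is not negligible relative to C₀; solve [H+]² + 0.0029·[H+] − 0.000304 = 0.
[H+] = (−Ka + √(Ka² + 4·Ka·C₀))/2 = 1.61 × 10^-2 M
pH = −log(1.61 × 10^-2) = 1.79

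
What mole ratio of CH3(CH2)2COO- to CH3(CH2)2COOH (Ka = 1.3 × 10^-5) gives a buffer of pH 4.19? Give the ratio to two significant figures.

ratio = 0.20

pKa = -log(1.3 × 10^-5) = 4.886
pH = pKa + log(r) ⇒ log(r) = 4.19 − 4.886 = -0.696
r = [CH3(CH2)2COO-]/[CH3(CH2)2COOH] = 10^(-0.696) = 0.201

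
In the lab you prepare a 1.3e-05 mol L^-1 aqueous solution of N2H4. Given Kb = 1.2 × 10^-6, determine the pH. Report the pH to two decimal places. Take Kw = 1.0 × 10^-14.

pH = 8.53

N2H4 + H2O ⇌ N2H5+ + OH-
Let x = [OH-] at equilibrium. Kb = x²/(1.3e-05 − x).
The 5% rule fails; solving x² + Kb·x − Kb·C₀ = 0 exactly:
x = (−Kb + √(Kb² + 4·Kb·C₀))/2 = 3.39 × 10^-6 M
pOH = −log(3.39 × 10^-6) = 5.47; pH = 14.00 − 5.47 = 8.53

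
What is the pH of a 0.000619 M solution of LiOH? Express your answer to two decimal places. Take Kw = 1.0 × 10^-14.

LiOH is a strong base; [OH-] = 0.000619 M.
pOH = -log(0.000619) = 3.21
pH = 14.00 - 3.21 = 10.79

pH = 10.79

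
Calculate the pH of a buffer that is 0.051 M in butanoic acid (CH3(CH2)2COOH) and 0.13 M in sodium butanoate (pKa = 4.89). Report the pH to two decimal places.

pH = 5.30

pH = pKa + log([A⁻]/[HA]) = 4.89 + log(0.13/0.051)
pH = 4.89 + (+0.406) = 5.30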